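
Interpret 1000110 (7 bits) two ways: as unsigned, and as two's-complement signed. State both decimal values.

Unsigned: 1000110 = 70.
Signed: MSB=1 → 70 − 128 = -58.

unsigned = 70, signed = -58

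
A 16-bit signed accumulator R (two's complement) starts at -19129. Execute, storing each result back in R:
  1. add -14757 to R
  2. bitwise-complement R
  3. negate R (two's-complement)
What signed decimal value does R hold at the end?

Start: R = -19129 = 1011010101000111.
R = -19129 + (-14757) = -33886; wraps to 31650 = 0111101110100010
R = NOT 0111101110100010 = 1000010001011101 = -31651
R = −(-31651) = 31651 = 0111101110100011

31651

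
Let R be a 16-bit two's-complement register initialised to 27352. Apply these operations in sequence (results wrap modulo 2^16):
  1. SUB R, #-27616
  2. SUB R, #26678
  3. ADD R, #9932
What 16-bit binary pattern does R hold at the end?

Start: R = 27352 = 0110101011011000.
R = 27352 − (-27616) = 54968; wraps to -10568 = 1101011010111000
R = -10568 − 26678 = -37246; wraps to 28290 = 0110111010000010
R = 28290 + 9932 = 38222; wraps to -27314 = 1001010101001110

1001010101001110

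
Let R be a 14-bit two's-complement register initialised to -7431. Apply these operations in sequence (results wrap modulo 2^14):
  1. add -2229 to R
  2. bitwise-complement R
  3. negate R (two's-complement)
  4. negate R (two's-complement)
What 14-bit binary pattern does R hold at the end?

10010110111011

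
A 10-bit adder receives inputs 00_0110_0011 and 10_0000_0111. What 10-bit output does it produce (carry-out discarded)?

1001101010

  0001100011
+ 1000000111
= 1001101010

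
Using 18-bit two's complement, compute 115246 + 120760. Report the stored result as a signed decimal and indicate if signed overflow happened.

-26138; overflow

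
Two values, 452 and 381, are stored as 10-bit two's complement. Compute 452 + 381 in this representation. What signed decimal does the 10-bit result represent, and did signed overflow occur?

-191; overflow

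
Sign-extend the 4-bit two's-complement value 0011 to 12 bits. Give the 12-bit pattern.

MSB of 0011 is 0; replicate it into the new high bits.
00000000|0011 → 000000000011 (still 3).

000000000011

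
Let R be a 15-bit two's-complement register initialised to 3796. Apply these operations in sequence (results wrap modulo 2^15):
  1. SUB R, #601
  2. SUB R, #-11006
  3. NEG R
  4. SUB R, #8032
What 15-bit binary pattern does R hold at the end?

Start: R = 3796 = 000111011010100.
R = 3796 − 601 = 3195 = 000110001111011
R = 3195 − (-11006) = 14201 = 011011101111001
R = −(14201) = -14201 = 100100010000111
R = -14201 − 8032 = -22233; wraps to 10535 = 010100100100111

010100100100111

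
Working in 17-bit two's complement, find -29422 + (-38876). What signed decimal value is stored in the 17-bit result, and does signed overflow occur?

-29422 → 11000110100010010
-38876 → 10110100000100100
  11000110100010010
+ 10110100000100100
= 01111010100110110  (discard carry-out 1)
Result 01111010100110110: MSB = 0 → value 62774.
Both addends are negative but the stored result is non-negative: signed overflow. The true value -29422 + (-38876) = -68298 lies outside [-65536, 65535].

62774; overflow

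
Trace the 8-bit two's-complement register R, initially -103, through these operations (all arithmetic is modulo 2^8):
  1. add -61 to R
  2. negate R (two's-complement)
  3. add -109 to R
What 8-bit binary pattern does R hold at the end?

Start: R = -103 = 10011001.
R = -103 + (-61) = -164; wraps to 92 = 01011100
R = −(92) = -92 = 10100100
R = -92 + (-109) = -201; wraps to 55 = 00110111

00110111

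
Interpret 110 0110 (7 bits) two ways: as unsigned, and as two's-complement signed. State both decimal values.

unsigned = 102, signed = -26

Unsigned: 1100110 = 102.
Signed: MSB=1 → 102 − 128 = -26.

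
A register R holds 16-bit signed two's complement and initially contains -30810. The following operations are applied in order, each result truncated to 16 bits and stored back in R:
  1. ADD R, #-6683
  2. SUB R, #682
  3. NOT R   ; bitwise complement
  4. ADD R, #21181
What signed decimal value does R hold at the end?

-6181

Start: R = -30810 = 1000011110100110.
R = -30810 + (-6683) = -37493; wraps to 28043 = 0110110110001011
R = 28043 − 682 = 27361 = 0110101011100001
R = NOT 0110101011100001 = 1001010100011110 = -27362
R = -27362 + 21181 = -6181 = 1110011111011011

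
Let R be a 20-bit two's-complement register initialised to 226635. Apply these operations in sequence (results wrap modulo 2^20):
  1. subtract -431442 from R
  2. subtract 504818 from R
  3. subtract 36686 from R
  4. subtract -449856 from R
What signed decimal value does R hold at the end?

-482147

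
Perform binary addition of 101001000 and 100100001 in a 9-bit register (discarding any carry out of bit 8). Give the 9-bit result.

  101001000
+ 100100001
= 001101001  (discard carry-out 1)

001101001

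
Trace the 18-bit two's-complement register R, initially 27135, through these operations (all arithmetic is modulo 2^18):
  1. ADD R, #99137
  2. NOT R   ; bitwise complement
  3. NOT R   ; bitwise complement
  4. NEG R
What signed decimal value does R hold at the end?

-126272

Start: R = 27135 = 000110100111111111.
R = 27135 + 99137 = 126272 = 011110110101000000
R = NOT 011110110101000000 = 100001001010111111 = -126273
R = NOT 100001001010111111 = 011110110101000000 = 126272
R = −(126272) = -126272 = 100001001011000000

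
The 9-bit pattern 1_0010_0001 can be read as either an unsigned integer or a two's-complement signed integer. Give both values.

Unsigned: 100100001 = 289.
Signed: MSB=1 → 289 − 512 = -223.

unsigned = 289, signed = -223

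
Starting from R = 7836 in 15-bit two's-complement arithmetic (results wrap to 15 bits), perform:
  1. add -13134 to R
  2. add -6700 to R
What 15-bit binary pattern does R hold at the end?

101000100100010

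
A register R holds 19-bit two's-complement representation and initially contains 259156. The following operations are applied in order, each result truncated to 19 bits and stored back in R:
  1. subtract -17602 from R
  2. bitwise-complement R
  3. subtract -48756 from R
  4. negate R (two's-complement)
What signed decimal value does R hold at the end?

228003

Start: R = 259156 = 0111111010001010100.
R = 259156 − (-17602) = 276758; wraps to -247530 = 1000011100100010110
R = NOT 1000011100100010110 = 0111100011011101001 = 247529
R = 247529 − (-48756) = 296285; wraps to -228003 = 1001000010101011101
R = −(-228003) = 228003 = 0110111101010100011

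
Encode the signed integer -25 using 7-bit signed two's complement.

1100111

|-25| = 25 = 0011001 in 7 bits.
Invert the bits: 1100110. Add 1: 1100111.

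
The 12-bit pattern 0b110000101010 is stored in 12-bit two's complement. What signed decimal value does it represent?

-982

MSB is 1, so the value is negative.
Unsigned reading: 3114. Subtract 2^12 = 4096: 3114 − 4096 = -982.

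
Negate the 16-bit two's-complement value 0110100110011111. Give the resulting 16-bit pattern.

1001011001100001

Invert: 1001011001100000. Add 1: 1001011001100001.
Check: 0110100110011111 = 27039, 1001011001100001 = -27039.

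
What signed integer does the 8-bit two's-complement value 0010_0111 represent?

MSB is 0, so the value is non-negative: 00100111 = 39.

39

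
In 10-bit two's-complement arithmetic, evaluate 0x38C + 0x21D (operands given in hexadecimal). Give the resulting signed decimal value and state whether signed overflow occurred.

0x38C = 1110001100 = -116 (signed)
0x21D = 1000011101 = -483 (signed)
  1110001100
+ 1000011101
= 0110101001  (discard carry-out 1)
Result 0110101001: MSB = 0 → value 425.
Both addends are negative but the stored result is non-negative: signed overflow. The true value -116 + (-483) = -599 lies outside [-512, 511].

425; overflow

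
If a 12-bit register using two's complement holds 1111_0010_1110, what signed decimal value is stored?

MSB is 1, so the value is negative.
Unsigned reading: 3886. Subtract 2^12 = 4096: 3886 − 4096 = -210.

-210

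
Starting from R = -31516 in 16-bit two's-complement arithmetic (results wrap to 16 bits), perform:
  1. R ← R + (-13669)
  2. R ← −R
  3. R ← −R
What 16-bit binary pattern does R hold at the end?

Start: R = -31516 = 1000010011100100.
R = -31516 + (-13669) = -45185; wraps to 20351 = 0100111101111111
R = −(20351) = -20351 = 1011000010000001
R = −(-20351) = 20351 = 0100111101111111

0100111101111111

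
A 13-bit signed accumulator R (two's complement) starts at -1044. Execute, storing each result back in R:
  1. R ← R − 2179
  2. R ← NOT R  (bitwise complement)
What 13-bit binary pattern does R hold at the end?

0110010010110

Start: R = -1044 = 1101111101100.
R = -1044 − 2179 = -3223 = 1001101101001
R = NOT 1001101101001 = 0110010010110 = 3222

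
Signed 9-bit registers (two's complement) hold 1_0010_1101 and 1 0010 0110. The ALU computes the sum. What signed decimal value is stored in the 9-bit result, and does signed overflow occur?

83; overflow

1_0010_1101 → 100101101 = -211 (signed)
1 0010 0110 → 100100110 = -218 (signed)
  100101101
+ 100100110
= 001010011  (discard carry-out 1)
Result 001010011: MSB = 0 → value 83.
Both addends are negative but the stored result is non-negative: signed overflow. The true value -211 + (-218) = -429 lies outside [-256, 255].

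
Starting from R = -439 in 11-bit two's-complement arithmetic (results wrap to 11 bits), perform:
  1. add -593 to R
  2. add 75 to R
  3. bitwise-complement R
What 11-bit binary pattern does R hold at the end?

Start: R = -439 = 11001001001.
R = -439 + (-593) = -1032; wraps to 1016 = 01111111000
R = 1016 + 75 = 1091; wraps to -957 = 10001000011
R = NOT 10001000011 = 01110111100 = 956

01110111100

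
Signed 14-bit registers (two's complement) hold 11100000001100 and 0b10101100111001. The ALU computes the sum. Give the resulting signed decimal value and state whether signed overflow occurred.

11100000001100 = -2036 (signed)
0b10101100111001 → 10101100111001 = -5319 (signed)
  11100000001100
+ 10101100111001
= 10001101000101  (discard carry-out 1)
Result 10001101000101: MSB = 1 → 9029 − 16384 = -7355.
Both addends are negative and so is the stored result: no signed overflow.

-7355; no overflow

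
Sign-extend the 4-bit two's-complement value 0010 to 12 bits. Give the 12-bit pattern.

MSB of 0010 is 0; replicate it into the new high bits.
00000000|0010 → 000000000010 (still 2).

000000000010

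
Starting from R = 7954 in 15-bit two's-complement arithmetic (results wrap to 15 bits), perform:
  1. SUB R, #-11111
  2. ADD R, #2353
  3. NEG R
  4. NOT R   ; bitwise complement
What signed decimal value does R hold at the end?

Start: R = 7954 = 001111100010010.
R = 7954 − (-11111) = 19065; wraps to -13703 = 100101001111001
R = -13703 + 2353 = -11350 = 101001110101010
R = −(-11350) = 11350 = 010110001010110
R = NOT 010110001010110 = 101001110101001 = -11351

-11351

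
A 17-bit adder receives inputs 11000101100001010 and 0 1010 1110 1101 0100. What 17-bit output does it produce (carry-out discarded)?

00011100111011110

  11000101100001010
+ 01010111011010100
= 00011100111011110  (discard carry-out 1)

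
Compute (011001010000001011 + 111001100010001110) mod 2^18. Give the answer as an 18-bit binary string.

010010110010011001

  011001010000001011
+ 111001100010001110
= 010010110010011001  (discard carry-out 1)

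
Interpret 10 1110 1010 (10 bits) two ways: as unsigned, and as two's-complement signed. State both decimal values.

unsigned = 746, signed = -278

Unsigned: 1011101010 = 746.
Signed: MSB=1 → 746 − 1024 = -278.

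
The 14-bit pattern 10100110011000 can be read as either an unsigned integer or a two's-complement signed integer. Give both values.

Unsigned: 10100110011000 = 10648.
Signed: MSB=1 → 10648 − 16384 = -5736.

unsigned = 10648, signed = -5736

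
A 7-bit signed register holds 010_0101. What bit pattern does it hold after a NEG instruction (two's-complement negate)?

Invert: 1011010. Add 1: 1011011.

1011011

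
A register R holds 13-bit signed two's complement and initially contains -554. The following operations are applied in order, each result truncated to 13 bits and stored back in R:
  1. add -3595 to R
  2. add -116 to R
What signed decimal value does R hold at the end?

3927

Start: R = -554 = 1110111010110.
R = -554 + (-3595) = -4149; wraps to 4043 = 0111111001011
R = 4043 + (-116) = 3927 = 0111101010111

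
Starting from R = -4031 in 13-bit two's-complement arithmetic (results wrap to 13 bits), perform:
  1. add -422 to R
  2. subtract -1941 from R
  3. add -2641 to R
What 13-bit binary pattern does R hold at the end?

Start: R = -4031 = 1000001000001.
R = -4031 + (-422) = -4453; wraps to 3739 = 0111010011011
R = 3739 − (-1941) = 5680; wraps to -2512 = 1011000110000
R = -2512 + (-2641) = -5153; wraps to 3039 = 0101111011111

0101111011111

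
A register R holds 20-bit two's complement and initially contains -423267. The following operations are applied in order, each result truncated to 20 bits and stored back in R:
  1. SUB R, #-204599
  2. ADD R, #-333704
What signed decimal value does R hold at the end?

Start: R = -423267 = 10011000101010011101.
R = -423267 − (-204599) = -218668 = 11001010100111010100
R = -218668 + (-333704) = -552372; wraps to 496204 = 01111001001001001100

496204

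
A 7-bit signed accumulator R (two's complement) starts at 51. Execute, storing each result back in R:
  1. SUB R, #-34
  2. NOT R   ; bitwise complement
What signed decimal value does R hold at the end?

Start: R = 51 = 0110011.
R = 51 − (-34) = 85; wraps to -43 = 1010101
R = NOT 1010101 = 0101010 = 42

42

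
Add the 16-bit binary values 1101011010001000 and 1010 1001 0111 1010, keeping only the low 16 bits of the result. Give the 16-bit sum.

  1101011010001000
+ 1010100101111010
= 1000000000000010  (discard carry-out 1)

1000000000000010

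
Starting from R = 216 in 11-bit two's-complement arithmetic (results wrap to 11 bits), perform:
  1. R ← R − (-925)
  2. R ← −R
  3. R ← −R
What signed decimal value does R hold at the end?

-907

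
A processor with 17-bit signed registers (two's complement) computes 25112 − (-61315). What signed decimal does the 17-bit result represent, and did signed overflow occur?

25112 → 00110001000011000
-61315 → 10001000001111101
Subtract via negate-and-add: invert 10001000001111101 + 1 = 01110111110000011 (i.e. 61315).
  00110001000011000
+ 01110111110000011
= 10101000110011011
Result 10101000110011011: MSB = 1 → 86427 − 131072 = -44645.
Both addends (after negating the subtrahend) are non-negative but the stored result is negative: signed overflow. The true value 25112 − (-61315) = 86427 lies outside [-65536, 65535].

-44645; overflow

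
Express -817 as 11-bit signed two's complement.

10011001111

|-817| = 817 = 01100110001 in 11 bits.
Invert the bits: 10011001110. Add 1: 10011001111.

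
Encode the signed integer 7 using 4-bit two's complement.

0111

7 is non-negative, so write it directly in 4 bits: 0111.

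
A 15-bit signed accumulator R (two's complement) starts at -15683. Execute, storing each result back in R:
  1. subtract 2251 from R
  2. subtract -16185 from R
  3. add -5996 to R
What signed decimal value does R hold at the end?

Start: R = -15683 = 100001010111101.
R = -15683 − 2251 = -17934; wraps to 14834 = 011100111110010
R = 14834 − (-16185) = 31019; wraps to -1749 = 111100100101011
R = -1749 + (-5996) = -7745 = 110000110111111

-7745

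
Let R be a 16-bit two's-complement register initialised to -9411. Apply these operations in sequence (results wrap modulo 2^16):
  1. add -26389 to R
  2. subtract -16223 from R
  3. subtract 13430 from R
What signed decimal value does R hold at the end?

Start: R = -9411 = 1101101100111101.
R = -9411 + (-26389) = -35800; wraps to 29736 = 0111010000101000
R = 29736 − (-16223) = 45959; wraps to -19577 = 1011001110000111
R = -19577 − 13430 = -33007; wraps to 32529 = 0111111100010001

32529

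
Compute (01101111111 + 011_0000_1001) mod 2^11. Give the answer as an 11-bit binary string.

11010001000

  01101111111
+ 01100001001
= 11010001000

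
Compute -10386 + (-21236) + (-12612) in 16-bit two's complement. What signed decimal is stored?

-10386 + (-21236) = -31622 (1000010001111010)
-31622 + (-12612) = -44234 → wraps to 21302 (0101001100110110)

21302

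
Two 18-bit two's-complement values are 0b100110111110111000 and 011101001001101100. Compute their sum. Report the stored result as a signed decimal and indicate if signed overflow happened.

0b100110111110111000 → 100110111110111000 = -102472 (signed)
011101001001101100 = 119404 (signed)
  100110111110111000
+ 011101001001101100
= 000100001000100100  (discard carry-out 1)
Result 000100001000100100: MSB = 0 → value 16932.
Addends have opposite signs, so signed overflow cannot occur.

16932; no overflow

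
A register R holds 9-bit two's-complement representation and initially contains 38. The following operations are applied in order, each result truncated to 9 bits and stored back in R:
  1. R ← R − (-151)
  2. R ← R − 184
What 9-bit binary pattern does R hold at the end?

000000101

Start: R = 38 = 000100110.
R = 38 − (-151) = 189 = 010111101
R = 189 − 184 = 5 = 000000101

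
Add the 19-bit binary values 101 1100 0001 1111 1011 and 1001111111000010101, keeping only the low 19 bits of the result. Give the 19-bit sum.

  1011100000111111011
+ 1001111111000010101
= 0101100000000010000  (discard carry-out 1)

0101100000000010000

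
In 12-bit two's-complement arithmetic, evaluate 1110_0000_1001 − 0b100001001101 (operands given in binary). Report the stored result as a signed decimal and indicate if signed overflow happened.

1110_0000_1001 → 111000001001 = -503 (signed)
0b100001001101 → 100001001101 = -1971 (signed)
Subtract via negate-and-add: invert 100001001101 + 1 = 011110110011 (i.e. 1971).
  111000001001
+ 011110110011
= 010110111100  (discard carry-out 1)
Result 010110111100: MSB = 0 → value 1468.
Addends (after negating the subtrahend) have opposite signs, so signed overflow cannot occur.

1468; no overflow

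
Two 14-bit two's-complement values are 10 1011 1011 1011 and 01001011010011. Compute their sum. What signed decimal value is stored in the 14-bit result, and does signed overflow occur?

10 1011 1011 1011 → 10101110111011 = -5189 (signed)
01001011010011 = 4819 (signed)
  10101110111011
+ 01001011010011
= 11111010001110
Result 11111010001110: MSB = 1 → 16014 − 16384 = -370.
Addends have opposite signs, so signed overflow cannot occur.

-370; no overflow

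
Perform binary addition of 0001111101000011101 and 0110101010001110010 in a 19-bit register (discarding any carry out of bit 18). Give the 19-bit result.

  0001111101000011101
+ 0110101010001110010
= 1000100111010001111

1000100111010001111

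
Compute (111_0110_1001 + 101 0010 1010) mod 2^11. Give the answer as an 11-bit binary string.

10010010011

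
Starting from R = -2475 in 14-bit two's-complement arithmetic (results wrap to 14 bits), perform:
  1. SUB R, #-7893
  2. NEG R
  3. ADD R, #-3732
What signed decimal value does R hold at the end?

Start: R = -2475 = 11011001010101.
R = -2475 − (-7893) = 5418 = 01010100101010
R = −(5418) = -5418 = 10101011010110
R = -5418 + (-3732) = -9150; wraps to 7234 = 01110001000010

7234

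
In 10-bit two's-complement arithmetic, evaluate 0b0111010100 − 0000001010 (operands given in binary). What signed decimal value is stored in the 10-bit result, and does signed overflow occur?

0b0111010100 → 0111010100 = 468 (signed)
0000001010 = 10 (signed)
Subtract via negate-and-add: invert 0000001010 + 1 = 1111110110 (i.e. -10).
  0111010100
+ 1111110110
= 0111001010  (discard carry-out 1)
Result 0111001010: MSB = 0 → value 458.
Addends (after negating the subtrahend) have opposite signs, so signed overflow cannot occur.

458; no overflow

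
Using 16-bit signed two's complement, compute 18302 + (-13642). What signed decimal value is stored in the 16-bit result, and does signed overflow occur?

4660; no overflow

18302 → 0100011101111110
-13642 → 1100101010110110
  0100011101111110
+ 1100101010110110
= 0001001000110100  (discard carry-out 1)
Result 0001001000110100: MSB = 0 → value 4660.
Addends have opposite signs, so signed overflow cannot occur.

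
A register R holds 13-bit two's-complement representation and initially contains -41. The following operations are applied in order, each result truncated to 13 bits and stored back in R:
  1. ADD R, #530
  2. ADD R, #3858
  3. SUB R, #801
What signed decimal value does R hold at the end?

3546

Start: R = -41 = 1111111010111.
R = -41 + 530 = 489 = 0000111101001
R = 489 + 3858 = 4347; wraps to -3845 = 1000011111011
R = -3845 − 801 = -4646; wraps to 3546 = 0110111011010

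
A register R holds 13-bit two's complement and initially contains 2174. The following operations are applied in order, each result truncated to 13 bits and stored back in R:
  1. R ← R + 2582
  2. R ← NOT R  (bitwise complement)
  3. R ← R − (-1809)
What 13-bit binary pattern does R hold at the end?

1010001111100

Start: R = 2174 = 0100001111110.
R = 2174 + 2582 = 4756; wraps to -3436 = 1001010010100
R = NOT 1001010010100 = 0110101101011 = 3435
R = 3435 − (-1809) = 5244; wraps to -2948 = 1010001111100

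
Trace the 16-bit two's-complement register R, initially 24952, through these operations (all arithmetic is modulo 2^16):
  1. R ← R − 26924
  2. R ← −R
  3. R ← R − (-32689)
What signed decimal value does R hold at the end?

Start: R = 24952 = 0110000101111000.
R = 24952 − 26924 = -1972 = 1111100001001100
R = −(-1972) = 1972 = 0000011110110100
R = 1972 − (-32689) = 34661; wraps to -30875 = 1000011101100101

-30875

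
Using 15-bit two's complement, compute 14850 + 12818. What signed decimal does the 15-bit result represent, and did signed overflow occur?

14850 → 011101000000010
12818 → 011001000010010
  011101000000010
+ 011001000010010
= 110110000010100
Result 110110000010100: MSB = 1 → 27668 − 32768 = -5100.
Both addends are non-negative but the stored result is negative: signed overflow. The true value 14850 + 12818 = 27668 lies outside [-16384, 16383].

-5100; overflow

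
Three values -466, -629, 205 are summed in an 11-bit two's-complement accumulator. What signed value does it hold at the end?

-890

-466 + (-629) = -1095 → wraps to 953 (01110111001)
953 + 205 = 1158 → wraps to -890 (10010000110)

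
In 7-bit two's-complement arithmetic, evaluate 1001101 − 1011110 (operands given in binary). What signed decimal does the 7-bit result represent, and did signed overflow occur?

-17; no overflow

1001101 = -51 (signed)
1011110 = -34 (signed)
Subtract via negate-and-add: invert 1011110 + 1 = 0100010 (i.e. 34).
  1001101
+ 0100010
= 1101111
Result 1101111: MSB = 1 → 111 − 128 = -17.
Addends (after negating the subtrahend) have opposite signs, so signed overflow cannot occur.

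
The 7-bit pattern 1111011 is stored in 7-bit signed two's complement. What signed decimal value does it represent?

-5

MSB is 1, so the value is negative.
Unsigned reading: 123. Subtract 2^7 = 128: 123 − 128 = -5.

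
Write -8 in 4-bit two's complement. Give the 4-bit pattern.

1000

|-8| = 8 = 1000 in 4 bits.
Invert the bits: 0111. Add 1: 1000.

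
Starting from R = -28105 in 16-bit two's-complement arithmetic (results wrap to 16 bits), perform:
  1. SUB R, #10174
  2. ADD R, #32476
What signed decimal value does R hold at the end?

Start: R = -28105 = 1001001000110111.
R = -28105 − 10174 = -38279; wraps to 27257 = 0110101001111001
R = 27257 + 32476 = 59733; wraps to -5803 = 1110100101010101

-5803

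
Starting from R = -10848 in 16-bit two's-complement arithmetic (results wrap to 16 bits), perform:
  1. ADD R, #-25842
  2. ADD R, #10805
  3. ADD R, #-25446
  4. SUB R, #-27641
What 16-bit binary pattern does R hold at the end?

Start: R = -10848 = 1101010110100000.
R = -10848 + (-25842) = -36690; wraps to 28846 = 0111000010101110
R = 28846 + 10805 = 39651; wraps to -25885 = 1001101011100011
R = -25885 + (-25446) = -51331; wraps to 14205 = 0011011101111101
R = 14205 − (-27641) = 41846; wraps to -23690 = 1010001101110110

1010001101110110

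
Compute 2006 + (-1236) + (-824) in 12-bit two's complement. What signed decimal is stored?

-54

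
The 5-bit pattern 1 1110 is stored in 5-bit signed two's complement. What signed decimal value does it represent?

MSB is 1, so the value is negative.
Unsigned reading: 30. Subtract 2^5 = 32: 30 − 32 = -2.

-2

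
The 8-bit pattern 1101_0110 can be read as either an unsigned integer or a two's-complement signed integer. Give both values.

Unsigned: 11010110 = 214.
Signed: MSB=1 → 214 − 256 = -42.

unsigned = 214, signed = -42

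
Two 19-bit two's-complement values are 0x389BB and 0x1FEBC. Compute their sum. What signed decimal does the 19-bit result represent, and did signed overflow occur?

-161673; overflow

0x389BB = 0111000100110111011 = 231867 (signed)
0x1FEBC = 0011111111010111100 = 130748 (signed)
  0111000100110111011
+ 0011111111010111100
= 1011000100001110111
Result 1011000100001110111: MSB = 1 → 362615 − 524288 = -161673.
Both addends are non-negative but the stored result is negative: signed overflow. The true value 231867 + 130748 = 362615 lies outside [-262144, 262143].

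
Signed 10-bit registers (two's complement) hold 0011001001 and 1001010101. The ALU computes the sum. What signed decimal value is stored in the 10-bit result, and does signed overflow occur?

0011001001 = 201 (signed)
1001010101 = -427 (signed)
  0011001001
+ 1001010101
= 1100011110
Result 1100011110: MSB = 1 → 798 − 1024 = -226.
Addends have opposite signs, so signed overflow cannot occur.

-226; no overflow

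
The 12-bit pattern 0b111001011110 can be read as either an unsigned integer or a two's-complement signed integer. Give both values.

unsigned = 3678, signed = -418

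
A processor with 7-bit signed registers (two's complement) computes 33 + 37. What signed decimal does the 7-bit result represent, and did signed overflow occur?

33 → 0100001
37 → 0100101
  0100001
+ 0100101
= 1000110
Result 1000110: MSB = 1 → 70 − 128 = -58.
Both addends are non-negative but the stored result is negative: signed overflow. The true value 33 + 37 = 70 lies outside [-64, 63].

-58; overflow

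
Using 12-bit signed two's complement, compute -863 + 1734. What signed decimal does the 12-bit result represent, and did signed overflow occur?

871; no overflow

-863 → 110010100001
1734 → 011011000110
  110010100001
+ 011011000110
= 001101100111  (discard carry-out 1)
Result 001101100111: MSB = 0 → value 871.
Addends have opposite signs, so signed overflow cannot occur.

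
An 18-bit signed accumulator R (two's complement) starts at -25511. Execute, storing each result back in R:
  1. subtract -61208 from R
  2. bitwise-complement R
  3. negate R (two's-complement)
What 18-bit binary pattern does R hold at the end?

Start: R = -25511 = 111001110001011001.
R = -25511 − (-61208) = 35697 = 001000101101110001
R = NOT 001000101101110001 = 110111010010001110 = -35698
R = −(-35698) = 35698 = 001000101101110010

001000101101110010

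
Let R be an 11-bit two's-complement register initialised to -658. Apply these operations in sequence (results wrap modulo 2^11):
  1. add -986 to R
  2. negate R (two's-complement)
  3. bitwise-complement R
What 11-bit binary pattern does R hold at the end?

00110010011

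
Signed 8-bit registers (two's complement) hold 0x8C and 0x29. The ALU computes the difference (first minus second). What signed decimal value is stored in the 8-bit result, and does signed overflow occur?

99; overflow

0x8C = 10001100 = -116 (signed)
0x29 = 00101001 = 41 (signed)
Subtract via negate-and-add: invert 00101001 + 1 = 11010111 (i.e. -41).
  10001100
+ 11010111
= 01100011  (discard carry-out 1)
Result 01100011: MSB = 0 → value 99.
Both addends (after negating the subtrahend) are negative but the stored result is non-negative: signed overflow. The true value -116 − 41 = -157 lies outside [-128, 127].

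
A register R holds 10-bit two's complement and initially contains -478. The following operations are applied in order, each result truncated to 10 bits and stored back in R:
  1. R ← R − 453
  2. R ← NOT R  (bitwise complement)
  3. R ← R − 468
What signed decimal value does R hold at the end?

462

Start: R = -478 = 1000100010.
R = -478 − 453 = -931; wraps to 93 = 0001011101
R = NOT 0001011101 = 1110100010 = -94
R = -94 − 468 = -562; wraps to 462 = 0111001110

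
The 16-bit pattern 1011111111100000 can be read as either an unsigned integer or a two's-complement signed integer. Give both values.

unsigned = 49120, signed = -16416

Unsigned: 1011111111100000 = 49120.
Signed: MSB=1 → 49120 − 65536 = -16416.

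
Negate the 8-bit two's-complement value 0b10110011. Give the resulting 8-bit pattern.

01001101

Invert: 01001100. Add 1: 01001101.
Check: 10110011 = -77, 01001101 = 77.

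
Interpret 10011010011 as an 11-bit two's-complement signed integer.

MSB is 1, so the value is negative.
Invert: 01100101100. Add 1: 01100101101 = 813. So the value is −813.

-813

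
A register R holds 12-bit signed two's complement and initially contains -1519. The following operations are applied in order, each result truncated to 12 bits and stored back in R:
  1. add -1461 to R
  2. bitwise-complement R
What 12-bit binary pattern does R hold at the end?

Start: R = -1519 = 101000010001.
R = -1519 + (-1461) = -2980; wraps to 1116 = 010001011100
R = NOT 010001011100 = 101110100011 = -1117

101110100011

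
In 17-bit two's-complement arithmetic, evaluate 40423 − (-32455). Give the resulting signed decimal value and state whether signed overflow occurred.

40423 → 01001110111100111
-32455 → 11000000100111001
Subtract via negate-and-add: invert 11000000100111001 + 1 = 00111111011000111 (i.e. 32455).
  01001110111100111
+ 00111111011000111
= 10001110010101110
Result 10001110010101110: MSB = 1 → 72878 − 131072 = -58194.
Both addends (after negating the subtrahend) are non-negative but the stored result is negative: signed overflow. The true value 40423 − (-32455) = 72878 lies outside [-65536, 65535].

-58194; overflow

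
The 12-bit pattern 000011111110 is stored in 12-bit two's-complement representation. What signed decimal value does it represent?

254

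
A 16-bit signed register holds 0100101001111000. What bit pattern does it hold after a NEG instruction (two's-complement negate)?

1011010110001000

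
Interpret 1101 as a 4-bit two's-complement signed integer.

MSB is 1, so the value is negative.
Invert: 0010. Add 1: 0011 = 3. So the value is −3.

-3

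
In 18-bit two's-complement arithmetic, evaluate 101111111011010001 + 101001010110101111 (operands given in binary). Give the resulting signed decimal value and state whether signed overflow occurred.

103552; overflow

101111111011010001 = -65839 (signed)
101001010110101111 = -92753 (signed)
  101111111011010001
+ 101001010110101111
= 011001010010000000  (discard carry-out 1)
Result 011001010010000000: MSB = 0 → value 103552.
Both addends are negative but the stored result is non-negative: signed overflow. The true value -65839 + (-92753) = -158592 lies outside [-131072, 131071].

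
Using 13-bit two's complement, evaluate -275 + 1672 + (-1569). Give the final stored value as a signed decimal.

-275 + 1672 = 1397 (0010101110101)
1397 + (-1569) = -172 (1111101010100)

-172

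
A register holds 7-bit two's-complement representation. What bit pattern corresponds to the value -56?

1001000

|-56| = 56 = 0111000 in 7 bits.
Invert the bits: 1000111. Add 1: 1001000.
Check: 1001000 reads as 72 − 128 = -56.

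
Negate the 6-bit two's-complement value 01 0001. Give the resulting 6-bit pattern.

Invert: 101110. Add 1: 101111.
Check: 010001 = 17, 101111 = -17.

101111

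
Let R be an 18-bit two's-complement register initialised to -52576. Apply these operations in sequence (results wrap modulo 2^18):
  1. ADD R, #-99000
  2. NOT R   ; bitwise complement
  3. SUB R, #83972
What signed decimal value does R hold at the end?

Start: R = -52576 = 110011001010100000.
R = -52576 + (-99000) = -151576; wraps to 110568 = 011010111111101000
R = NOT 011010111111101000 = 100101000000010111 = -110569
R = -110569 − 83972 = -194541; wraps to 67603 = 010000100000010011

67603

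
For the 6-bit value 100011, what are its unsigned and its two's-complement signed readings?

unsigned = 35, signed = -29

Unsigned: 100011 = 35.
Signed: MSB=1 → 35 − 64 = -29.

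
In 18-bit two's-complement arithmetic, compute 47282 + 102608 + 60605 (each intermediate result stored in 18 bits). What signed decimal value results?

-51649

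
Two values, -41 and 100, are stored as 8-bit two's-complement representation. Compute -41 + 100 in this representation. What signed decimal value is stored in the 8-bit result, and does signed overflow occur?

-41 → 11010111
100 → 01100100
  11010111
+ 01100100
= 00111011  (discard carry-out 1)
Result 00111011: MSB = 0 → value 59.
Addends have opposite signs, so signed overflow cannot occur.

59; no overflow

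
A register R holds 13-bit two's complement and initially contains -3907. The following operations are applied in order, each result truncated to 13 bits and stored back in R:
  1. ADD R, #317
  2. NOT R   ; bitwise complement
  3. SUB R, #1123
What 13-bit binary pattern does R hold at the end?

0100110100010

Start: R = -3907 = 1000010111101.
R = -3907 + 317 = -3590 = 1000111111010
R = NOT 1000111111010 = 0111000000101 = 3589
R = 3589 − 1123 = 2466 = 0100110100010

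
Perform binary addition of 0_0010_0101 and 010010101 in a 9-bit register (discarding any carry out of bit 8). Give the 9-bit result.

010111010

  000100101
+ 010010101
= 010111010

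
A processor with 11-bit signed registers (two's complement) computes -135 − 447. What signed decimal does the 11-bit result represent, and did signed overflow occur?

-135 → 11101111001
447 → 00110111111
Subtract via negate-and-add: invert 00110111111 + 1 = 11001000001 (i.e. -447).
  11101111001
+ 11001000001
= 10110111010  (discard carry-out 1)
Result 10110111010: MSB = 1 → 1466 − 2048 = -582.
Both addends (after negating the subtrahend) are negative and so is the stored result: no signed overflow.

-582; no overflow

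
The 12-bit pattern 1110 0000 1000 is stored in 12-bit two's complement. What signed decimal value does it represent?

MSB is 1, so the value is negative.
Unsigned reading: 3592. Subtract 2^12 = 4096: 3592 − 4096 = -504.

-504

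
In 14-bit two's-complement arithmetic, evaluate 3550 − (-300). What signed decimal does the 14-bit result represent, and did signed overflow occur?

3850; no overflow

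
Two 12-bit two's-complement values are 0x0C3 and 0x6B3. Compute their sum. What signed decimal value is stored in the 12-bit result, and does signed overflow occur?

1910; no overflow

0x0C3 = 000011000011 = 195 (signed)
0x6B3 = 011010110011 = 1715 (signed)
  000011000011
+ 011010110011
= 011101110110
Result 011101110110: MSB = 0 → value 1910.
Both addends are non-negative and so is the stored result: no signed overflow.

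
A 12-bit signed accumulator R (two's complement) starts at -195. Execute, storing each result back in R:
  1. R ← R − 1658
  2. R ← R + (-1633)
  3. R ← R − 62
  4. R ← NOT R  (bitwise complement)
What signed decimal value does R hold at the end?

-549

Start: R = -195 = 111100111101.
R = -195 − 1658 = -1853 = 100011000011
R = -1853 + (-1633) = -3486; wraps to 610 = 001001100010
R = 610 − 62 = 548 = 001000100100
R = NOT 001000100100 = 110111011011 = -549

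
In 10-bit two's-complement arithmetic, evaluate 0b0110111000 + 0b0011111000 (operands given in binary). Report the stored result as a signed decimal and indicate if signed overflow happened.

-336; overflow

0b0110111000 → 0110111000 = 440 (signed)
0b0011111000 → 0011111000 = 248 (signed)
  0110111000
+ 0011111000
= 1010110000
Result 1010110000: MSB = 1 → 688 − 1024 = -336.
Both addends are non-negative but the stored result is negative: signed overflow. The true value 440 + 248 = 688 lies outside [-512, 511].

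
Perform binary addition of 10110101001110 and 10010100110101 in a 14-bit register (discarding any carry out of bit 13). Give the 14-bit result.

  10110101001110
+ 10010100110101
= 01001010000011  (discard carry-out 1)

01001010000011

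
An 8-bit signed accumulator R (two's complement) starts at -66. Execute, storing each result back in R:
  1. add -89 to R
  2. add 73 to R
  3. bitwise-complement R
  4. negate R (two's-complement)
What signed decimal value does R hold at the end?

Start: R = -66 = 10111110.
R = -66 + (-89) = -155; wraps to 101 = 01100101
R = 101 + 73 = 174; wraps to -82 = 10101110
R = NOT 10101110 = 01010001 = 81
R = −(81) = -81 = 10101111

-81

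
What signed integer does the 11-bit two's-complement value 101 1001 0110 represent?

-618

MSB is 1, so the value is negative.
Unsigned reading: 1430. Subtract 2^11 = 2048: 1430 − 2048 = -618.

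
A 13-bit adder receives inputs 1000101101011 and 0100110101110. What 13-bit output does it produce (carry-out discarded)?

  1000101101011
+ 0100110101110
= 1101100011001

1101100011001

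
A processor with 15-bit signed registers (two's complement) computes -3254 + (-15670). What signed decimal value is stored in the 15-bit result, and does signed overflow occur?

-3254 → 111001101001010
-15670 → 100001011001010
  111001101001010
+ 100001011001010
= 011011000010100  (discard carry-out 1)
Result 011011000010100: MSB = 0 → value 13844.
Both addends are negative but the stored result is non-negative: signed overflow. The true value -3254 + (-15670) = -18924 lies outside [-16384, 16383].

13844; overflow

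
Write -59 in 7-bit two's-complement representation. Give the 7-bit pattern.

1000101

|-59| = 59 = 0111011 in 7 bits.
Invert the bits: 1000100. Add 1: 1000101.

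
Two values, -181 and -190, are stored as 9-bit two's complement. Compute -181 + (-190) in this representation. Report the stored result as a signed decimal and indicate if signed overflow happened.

141; overflow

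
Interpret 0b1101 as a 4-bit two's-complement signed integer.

-3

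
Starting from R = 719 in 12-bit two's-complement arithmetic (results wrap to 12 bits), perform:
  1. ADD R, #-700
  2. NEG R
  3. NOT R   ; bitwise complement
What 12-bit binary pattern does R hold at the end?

000000010010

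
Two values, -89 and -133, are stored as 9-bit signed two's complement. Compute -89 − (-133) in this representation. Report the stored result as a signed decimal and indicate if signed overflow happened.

44; no overflow

-89 → 110100111
-133 → 101111011
Subtract via negate-and-add: invert 101111011 + 1 = 010000101 (i.e. 133).
  110100111
+ 010000101
= 000101100  (discard carry-out 1)
Result 000101100: MSB = 0 → value 44.
Addends (after negating the subtrahend) have opposite signs, so signed overflow cannot occur.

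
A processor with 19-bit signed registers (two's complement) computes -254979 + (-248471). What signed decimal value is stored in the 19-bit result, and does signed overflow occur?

-254979 → 1000001101111111101
-248471 → 1000011010101101001
  1000001101111111101
+ 1000011010101101001
= 0000101000101100110  (discard carry-out 1)
Result 0000101000101100110: MSB = 0 → value 20838.
Both addends are negative but the stored result is non-negative: signed overflow. The true value -254979 + (-248471) = -503450 lies outside [-262144, 262143].

20838; overflow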